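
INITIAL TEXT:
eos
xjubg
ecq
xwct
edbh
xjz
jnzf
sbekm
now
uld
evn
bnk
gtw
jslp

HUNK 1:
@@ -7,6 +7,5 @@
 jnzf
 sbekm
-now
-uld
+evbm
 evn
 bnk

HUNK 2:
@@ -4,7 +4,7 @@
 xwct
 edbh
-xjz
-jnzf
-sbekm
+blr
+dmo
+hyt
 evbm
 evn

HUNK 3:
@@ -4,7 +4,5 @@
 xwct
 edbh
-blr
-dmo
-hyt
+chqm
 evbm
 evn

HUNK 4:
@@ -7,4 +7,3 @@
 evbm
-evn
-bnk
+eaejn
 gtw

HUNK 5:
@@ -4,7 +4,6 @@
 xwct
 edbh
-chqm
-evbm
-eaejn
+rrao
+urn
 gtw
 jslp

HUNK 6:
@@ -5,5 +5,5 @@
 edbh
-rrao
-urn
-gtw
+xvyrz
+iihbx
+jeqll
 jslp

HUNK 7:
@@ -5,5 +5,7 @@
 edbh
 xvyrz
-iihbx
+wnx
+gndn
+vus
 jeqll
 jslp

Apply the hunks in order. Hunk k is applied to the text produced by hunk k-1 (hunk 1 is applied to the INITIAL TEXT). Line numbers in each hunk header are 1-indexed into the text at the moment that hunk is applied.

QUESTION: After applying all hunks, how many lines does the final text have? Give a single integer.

Hunk 1: at line 7 remove [now,uld] add [evbm] -> 13 lines: eos xjubg ecq xwct edbh xjz jnzf sbekm evbm evn bnk gtw jslp
Hunk 2: at line 4 remove [xjz,jnzf,sbekm] add [blr,dmo,hyt] -> 13 lines: eos xjubg ecq xwct edbh blr dmo hyt evbm evn bnk gtw jslp
Hunk 3: at line 4 remove [blr,dmo,hyt] add [chqm] -> 11 lines: eos xjubg ecq xwct edbh chqm evbm evn bnk gtw jslp
Hunk 4: at line 7 remove [evn,bnk] add [eaejn] -> 10 lines: eos xjubg ecq xwct edbh chqm evbm eaejn gtw jslp
Hunk 5: at line 4 remove [chqm,evbm,eaejn] add [rrao,urn] -> 9 lines: eos xjubg ecq xwct edbh rrao urn gtw jslp
Hunk 6: at line 5 remove [rrao,urn,gtw] add [xvyrz,iihbx,jeqll] -> 9 lines: eos xjubg ecq xwct edbh xvyrz iihbx jeqll jslp
Hunk 7: at line 5 remove [iihbx] add [wnx,gndn,vus] -> 11 lines: eos xjubg ecq xwct edbh xvyrz wnx gndn vus jeqll jslp
Final line count: 11

Answer: 11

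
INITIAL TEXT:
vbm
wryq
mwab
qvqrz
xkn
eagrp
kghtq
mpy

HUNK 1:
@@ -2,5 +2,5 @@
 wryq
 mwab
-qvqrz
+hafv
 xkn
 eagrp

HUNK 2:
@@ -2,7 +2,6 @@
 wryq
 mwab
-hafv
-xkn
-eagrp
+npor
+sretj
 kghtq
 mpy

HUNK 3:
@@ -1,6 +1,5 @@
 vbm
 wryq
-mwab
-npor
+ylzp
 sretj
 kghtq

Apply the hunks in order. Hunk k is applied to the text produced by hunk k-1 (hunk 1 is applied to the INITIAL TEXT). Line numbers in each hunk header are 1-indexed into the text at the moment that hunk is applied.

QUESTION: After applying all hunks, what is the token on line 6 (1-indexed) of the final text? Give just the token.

Answer: mpy

Derivation:
Hunk 1: at line 2 remove [qvqrz] add [hafv] -> 8 lines: vbm wryq mwab hafv xkn eagrp kghtq mpy
Hunk 2: at line 2 remove [hafv,xkn,eagrp] add [npor,sretj] -> 7 lines: vbm wryq mwab npor sretj kghtq mpy
Hunk 3: at line 1 remove [mwab,npor] add [ylzp] -> 6 lines: vbm wryq ylzp sretj kghtq mpy
Final line 6: mpy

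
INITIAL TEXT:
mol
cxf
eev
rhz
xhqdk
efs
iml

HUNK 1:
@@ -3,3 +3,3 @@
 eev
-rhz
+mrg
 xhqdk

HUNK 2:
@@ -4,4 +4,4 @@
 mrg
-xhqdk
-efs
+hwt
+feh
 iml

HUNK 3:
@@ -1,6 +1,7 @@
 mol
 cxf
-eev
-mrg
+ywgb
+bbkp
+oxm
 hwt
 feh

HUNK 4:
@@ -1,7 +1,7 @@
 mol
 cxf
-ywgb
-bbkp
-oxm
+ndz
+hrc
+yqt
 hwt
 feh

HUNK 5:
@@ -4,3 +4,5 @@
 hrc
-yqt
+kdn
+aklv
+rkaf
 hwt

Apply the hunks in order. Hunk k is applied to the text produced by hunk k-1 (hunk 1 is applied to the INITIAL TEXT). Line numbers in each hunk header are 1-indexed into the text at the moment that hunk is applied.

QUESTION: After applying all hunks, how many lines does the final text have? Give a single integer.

Hunk 1: at line 3 remove [rhz] add [mrg] -> 7 lines: mol cxf eev mrg xhqdk efs iml
Hunk 2: at line 4 remove [xhqdk,efs] add [hwt,feh] -> 7 lines: mol cxf eev mrg hwt feh iml
Hunk 3: at line 1 remove [eev,mrg] add [ywgb,bbkp,oxm] -> 8 lines: mol cxf ywgb bbkp oxm hwt feh iml
Hunk 4: at line 1 remove [ywgb,bbkp,oxm] add [ndz,hrc,yqt] -> 8 lines: mol cxf ndz hrc yqt hwt feh iml
Hunk 5: at line 4 remove [yqt] add [kdn,aklv,rkaf] -> 10 lines: mol cxf ndz hrc kdn aklv rkaf hwt feh iml
Final line count: 10

Answer: 10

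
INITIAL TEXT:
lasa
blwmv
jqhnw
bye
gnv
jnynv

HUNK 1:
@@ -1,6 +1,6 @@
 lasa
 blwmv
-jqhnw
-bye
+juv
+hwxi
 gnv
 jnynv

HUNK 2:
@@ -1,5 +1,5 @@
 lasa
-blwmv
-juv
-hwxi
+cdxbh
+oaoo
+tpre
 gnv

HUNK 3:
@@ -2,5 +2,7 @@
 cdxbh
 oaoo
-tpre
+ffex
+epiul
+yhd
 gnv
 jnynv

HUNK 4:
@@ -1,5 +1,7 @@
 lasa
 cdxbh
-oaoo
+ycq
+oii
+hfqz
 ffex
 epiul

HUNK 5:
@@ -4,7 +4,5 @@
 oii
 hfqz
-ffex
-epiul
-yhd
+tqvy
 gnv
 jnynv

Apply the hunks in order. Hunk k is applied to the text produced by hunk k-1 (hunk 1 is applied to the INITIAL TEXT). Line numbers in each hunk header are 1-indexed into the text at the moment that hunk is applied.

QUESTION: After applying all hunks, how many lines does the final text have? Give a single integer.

Answer: 8

Derivation:
Hunk 1: at line 1 remove [jqhnw,bye] add [juv,hwxi] -> 6 lines: lasa blwmv juv hwxi gnv jnynv
Hunk 2: at line 1 remove [blwmv,juv,hwxi] add [cdxbh,oaoo,tpre] -> 6 lines: lasa cdxbh oaoo tpre gnv jnynv
Hunk 3: at line 2 remove [tpre] add [ffex,epiul,yhd] -> 8 lines: lasa cdxbh oaoo ffex epiul yhd gnv jnynv
Hunk 4: at line 1 remove [oaoo] add [ycq,oii,hfqz] -> 10 lines: lasa cdxbh ycq oii hfqz ffex epiul yhd gnv jnynv
Hunk 5: at line 4 remove [ffex,epiul,yhd] add [tqvy] -> 8 lines: lasa cdxbh ycq oii hfqz tqvy gnv jnynv
Final line count: 8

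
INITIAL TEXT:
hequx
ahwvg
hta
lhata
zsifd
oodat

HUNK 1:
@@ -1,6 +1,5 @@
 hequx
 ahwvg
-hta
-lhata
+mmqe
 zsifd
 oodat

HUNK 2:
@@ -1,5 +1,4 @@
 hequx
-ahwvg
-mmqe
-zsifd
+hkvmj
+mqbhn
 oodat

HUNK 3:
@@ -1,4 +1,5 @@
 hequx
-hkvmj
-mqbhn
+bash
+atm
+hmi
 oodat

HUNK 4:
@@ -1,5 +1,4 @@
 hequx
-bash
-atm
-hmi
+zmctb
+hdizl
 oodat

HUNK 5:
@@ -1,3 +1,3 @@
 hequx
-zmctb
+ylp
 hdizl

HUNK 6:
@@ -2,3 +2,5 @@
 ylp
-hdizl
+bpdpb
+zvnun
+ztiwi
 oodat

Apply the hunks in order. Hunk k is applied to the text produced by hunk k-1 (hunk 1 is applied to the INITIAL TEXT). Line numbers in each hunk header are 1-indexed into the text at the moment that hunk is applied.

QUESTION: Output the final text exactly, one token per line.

Answer: hequx
ylp
bpdpb
zvnun
ztiwi
oodat

Derivation:
Hunk 1: at line 1 remove [hta,lhata] add [mmqe] -> 5 lines: hequx ahwvg mmqe zsifd oodat
Hunk 2: at line 1 remove [ahwvg,mmqe,zsifd] add [hkvmj,mqbhn] -> 4 lines: hequx hkvmj mqbhn oodat
Hunk 3: at line 1 remove [hkvmj,mqbhn] add [bash,atm,hmi] -> 5 lines: hequx bash atm hmi oodat
Hunk 4: at line 1 remove [bash,atm,hmi] add [zmctb,hdizl] -> 4 lines: hequx zmctb hdizl oodat
Hunk 5: at line 1 remove [zmctb] add [ylp] -> 4 lines: hequx ylp hdizl oodat
Hunk 6: at line 2 remove [hdizl] add [bpdpb,zvnun,ztiwi] -> 6 lines: hequx ylp bpdpb zvnun ztiwi oodat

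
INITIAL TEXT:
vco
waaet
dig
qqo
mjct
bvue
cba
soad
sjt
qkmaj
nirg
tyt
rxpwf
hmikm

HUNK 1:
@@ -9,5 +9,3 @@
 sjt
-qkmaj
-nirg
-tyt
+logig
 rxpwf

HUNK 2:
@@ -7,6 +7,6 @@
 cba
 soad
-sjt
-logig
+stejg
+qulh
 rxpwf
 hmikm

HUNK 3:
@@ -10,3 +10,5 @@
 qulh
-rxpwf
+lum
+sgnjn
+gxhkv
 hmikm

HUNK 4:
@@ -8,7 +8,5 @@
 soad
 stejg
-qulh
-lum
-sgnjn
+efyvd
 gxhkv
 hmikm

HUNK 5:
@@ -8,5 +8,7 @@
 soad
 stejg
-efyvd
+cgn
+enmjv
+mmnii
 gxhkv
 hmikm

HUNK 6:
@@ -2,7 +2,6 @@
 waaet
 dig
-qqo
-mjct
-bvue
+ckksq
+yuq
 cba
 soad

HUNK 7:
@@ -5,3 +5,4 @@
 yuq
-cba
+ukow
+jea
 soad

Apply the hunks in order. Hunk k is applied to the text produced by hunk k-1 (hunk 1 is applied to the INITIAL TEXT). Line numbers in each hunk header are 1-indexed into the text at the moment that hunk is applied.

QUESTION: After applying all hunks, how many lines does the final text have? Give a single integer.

Answer: 14

Derivation:
Hunk 1: at line 9 remove [qkmaj,nirg,tyt] add [logig] -> 12 lines: vco waaet dig qqo mjct bvue cba soad sjt logig rxpwf hmikm
Hunk 2: at line 7 remove [sjt,logig] add [stejg,qulh] -> 12 lines: vco waaet dig qqo mjct bvue cba soad stejg qulh rxpwf hmikm
Hunk 3: at line 10 remove [rxpwf] add [lum,sgnjn,gxhkv] -> 14 lines: vco waaet dig qqo mjct bvue cba soad stejg qulh lum sgnjn gxhkv hmikm
Hunk 4: at line 8 remove [qulh,lum,sgnjn] add [efyvd] -> 12 lines: vco waaet dig qqo mjct bvue cba soad stejg efyvd gxhkv hmikm
Hunk 5: at line 8 remove [efyvd] add [cgn,enmjv,mmnii] -> 14 lines: vco waaet dig qqo mjct bvue cba soad stejg cgn enmjv mmnii gxhkv hmikm
Hunk 6: at line 2 remove [qqo,mjct,bvue] add [ckksq,yuq] -> 13 lines: vco waaet dig ckksq yuq cba soad stejg cgn enmjv mmnii gxhkv hmikm
Hunk 7: at line 5 remove [cba] add [ukow,jea] -> 14 lines: vco waaet dig ckksq yuq ukow jea soad stejg cgn enmjv mmnii gxhkv hmikm
Final line count: 14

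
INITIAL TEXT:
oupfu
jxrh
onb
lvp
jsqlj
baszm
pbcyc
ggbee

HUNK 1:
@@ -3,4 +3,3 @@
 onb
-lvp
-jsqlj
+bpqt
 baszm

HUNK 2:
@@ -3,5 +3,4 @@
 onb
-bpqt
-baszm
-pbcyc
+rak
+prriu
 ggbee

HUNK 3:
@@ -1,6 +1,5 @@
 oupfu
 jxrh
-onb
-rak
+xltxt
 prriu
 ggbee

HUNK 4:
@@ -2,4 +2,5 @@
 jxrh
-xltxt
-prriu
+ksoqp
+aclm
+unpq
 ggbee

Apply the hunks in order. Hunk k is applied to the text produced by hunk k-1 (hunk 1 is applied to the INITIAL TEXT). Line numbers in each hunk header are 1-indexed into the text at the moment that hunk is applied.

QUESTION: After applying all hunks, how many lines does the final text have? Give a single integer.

Hunk 1: at line 3 remove [lvp,jsqlj] add [bpqt] -> 7 lines: oupfu jxrh onb bpqt baszm pbcyc ggbee
Hunk 2: at line 3 remove [bpqt,baszm,pbcyc] add [rak,prriu] -> 6 lines: oupfu jxrh onb rak prriu ggbee
Hunk 3: at line 1 remove [onb,rak] add [xltxt] -> 5 lines: oupfu jxrh xltxt prriu ggbee
Hunk 4: at line 2 remove [xltxt,prriu] add [ksoqp,aclm,unpq] -> 6 lines: oupfu jxrh ksoqp aclm unpq ggbee
Final line count: 6

Answer: 6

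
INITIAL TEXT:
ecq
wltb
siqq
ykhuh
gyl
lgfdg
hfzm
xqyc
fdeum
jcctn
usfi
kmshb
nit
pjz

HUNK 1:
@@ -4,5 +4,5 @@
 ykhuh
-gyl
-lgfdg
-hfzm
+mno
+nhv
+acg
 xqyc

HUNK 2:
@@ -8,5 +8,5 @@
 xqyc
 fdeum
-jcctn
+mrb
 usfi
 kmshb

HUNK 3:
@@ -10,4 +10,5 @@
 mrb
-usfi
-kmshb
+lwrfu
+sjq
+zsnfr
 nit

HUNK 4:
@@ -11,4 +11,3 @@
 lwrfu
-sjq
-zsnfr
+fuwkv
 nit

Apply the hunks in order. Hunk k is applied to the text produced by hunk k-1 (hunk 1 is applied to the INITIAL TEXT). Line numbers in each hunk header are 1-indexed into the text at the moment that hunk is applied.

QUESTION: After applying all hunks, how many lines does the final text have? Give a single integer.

Hunk 1: at line 4 remove [gyl,lgfdg,hfzm] add [mno,nhv,acg] -> 14 lines: ecq wltb siqq ykhuh mno nhv acg xqyc fdeum jcctn usfi kmshb nit pjz
Hunk 2: at line 8 remove [jcctn] add [mrb] -> 14 lines: ecq wltb siqq ykhuh mno nhv acg xqyc fdeum mrb usfi kmshb nit pjz
Hunk 3: at line 10 remove [usfi,kmshb] add [lwrfu,sjq,zsnfr] -> 15 lines: ecq wltb siqq ykhuh mno nhv acg xqyc fdeum mrb lwrfu sjq zsnfr nit pjz
Hunk 4: at line 11 remove [sjq,zsnfr] add [fuwkv] -> 14 lines: ecq wltb siqq ykhuh mno nhv acg xqyc fdeum mrb lwrfu fuwkv nit pjz
Final line count: 14

Answer: 14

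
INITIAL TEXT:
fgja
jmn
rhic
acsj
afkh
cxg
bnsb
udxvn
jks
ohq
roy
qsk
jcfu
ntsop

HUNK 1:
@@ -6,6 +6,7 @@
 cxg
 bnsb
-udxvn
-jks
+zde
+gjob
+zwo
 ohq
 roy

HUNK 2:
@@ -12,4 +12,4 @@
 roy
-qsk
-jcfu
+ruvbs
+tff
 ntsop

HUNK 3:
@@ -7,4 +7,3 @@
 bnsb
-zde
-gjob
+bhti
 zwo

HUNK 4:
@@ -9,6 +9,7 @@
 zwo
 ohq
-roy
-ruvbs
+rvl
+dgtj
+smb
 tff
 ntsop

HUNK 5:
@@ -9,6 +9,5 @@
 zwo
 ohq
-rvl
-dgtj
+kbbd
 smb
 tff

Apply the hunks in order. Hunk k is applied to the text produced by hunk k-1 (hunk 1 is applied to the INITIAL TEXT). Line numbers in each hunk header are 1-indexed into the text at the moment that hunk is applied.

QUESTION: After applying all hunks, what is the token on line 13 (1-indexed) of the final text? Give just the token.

Hunk 1: at line 6 remove [udxvn,jks] add [zde,gjob,zwo] -> 15 lines: fgja jmn rhic acsj afkh cxg bnsb zde gjob zwo ohq roy qsk jcfu ntsop
Hunk 2: at line 12 remove [qsk,jcfu] add [ruvbs,tff] -> 15 lines: fgja jmn rhic acsj afkh cxg bnsb zde gjob zwo ohq roy ruvbs tff ntsop
Hunk 3: at line 7 remove [zde,gjob] add [bhti] -> 14 lines: fgja jmn rhic acsj afkh cxg bnsb bhti zwo ohq roy ruvbs tff ntsop
Hunk 4: at line 9 remove [roy,ruvbs] add [rvl,dgtj,smb] -> 15 lines: fgja jmn rhic acsj afkh cxg bnsb bhti zwo ohq rvl dgtj smb tff ntsop
Hunk 5: at line 9 remove [rvl,dgtj] add [kbbd] -> 14 lines: fgja jmn rhic acsj afkh cxg bnsb bhti zwo ohq kbbd smb tff ntsop
Final line 13: tff

Answer: tff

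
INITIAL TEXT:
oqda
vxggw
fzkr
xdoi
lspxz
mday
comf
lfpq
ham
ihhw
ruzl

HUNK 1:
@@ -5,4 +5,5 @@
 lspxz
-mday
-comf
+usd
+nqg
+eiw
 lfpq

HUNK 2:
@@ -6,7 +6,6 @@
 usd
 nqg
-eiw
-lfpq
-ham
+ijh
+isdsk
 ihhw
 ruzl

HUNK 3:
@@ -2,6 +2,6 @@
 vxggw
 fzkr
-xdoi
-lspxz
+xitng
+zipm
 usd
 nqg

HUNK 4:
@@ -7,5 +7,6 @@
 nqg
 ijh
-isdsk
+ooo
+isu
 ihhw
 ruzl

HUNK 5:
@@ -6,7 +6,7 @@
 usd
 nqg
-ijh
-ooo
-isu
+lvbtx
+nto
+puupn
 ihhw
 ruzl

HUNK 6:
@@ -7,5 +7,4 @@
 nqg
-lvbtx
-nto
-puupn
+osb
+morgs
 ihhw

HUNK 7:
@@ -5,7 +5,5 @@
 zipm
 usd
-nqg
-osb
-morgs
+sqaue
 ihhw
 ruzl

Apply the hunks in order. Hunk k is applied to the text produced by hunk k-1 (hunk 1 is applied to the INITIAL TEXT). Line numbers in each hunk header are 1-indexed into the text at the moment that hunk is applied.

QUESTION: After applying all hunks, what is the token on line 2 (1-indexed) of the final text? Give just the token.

Hunk 1: at line 5 remove [mday,comf] add [usd,nqg,eiw] -> 12 lines: oqda vxggw fzkr xdoi lspxz usd nqg eiw lfpq ham ihhw ruzl
Hunk 2: at line 6 remove [eiw,lfpq,ham] add [ijh,isdsk] -> 11 lines: oqda vxggw fzkr xdoi lspxz usd nqg ijh isdsk ihhw ruzl
Hunk 3: at line 2 remove [xdoi,lspxz] add [xitng,zipm] -> 11 lines: oqda vxggw fzkr xitng zipm usd nqg ijh isdsk ihhw ruzl
Hunk 4: at line 7 remove [isdsk] add [ooo,isu] -> 12 lines: oqda vxggw fzkr xitng zipm usd nqg ijh ooo isu ihhw ruzl
Hunk 5: at line 6 remove [ijh,ooo,isu] add [lvbtx,nto,puupn] -> 12 lines: oqda vxggw fzkr xitng zipm usd nqg lvbtx nto puupn ihhw ruzl
Hunk 6: at line 7 remove [lvbtx,nto,puupn] add [osb,morgs] -> 11 lines: oqda vxggw fzkr xitng zipm usd nqg osb morgs ihhw ruzl
Hunk 7: at line 5 remove [nqg,osb,morgs] add [sqaue] -> 9 lines: oqda vxggw fzkr xitng zipm usd sqaue ihhw ruzl
Final line 2: vxggw

Answer: vxggw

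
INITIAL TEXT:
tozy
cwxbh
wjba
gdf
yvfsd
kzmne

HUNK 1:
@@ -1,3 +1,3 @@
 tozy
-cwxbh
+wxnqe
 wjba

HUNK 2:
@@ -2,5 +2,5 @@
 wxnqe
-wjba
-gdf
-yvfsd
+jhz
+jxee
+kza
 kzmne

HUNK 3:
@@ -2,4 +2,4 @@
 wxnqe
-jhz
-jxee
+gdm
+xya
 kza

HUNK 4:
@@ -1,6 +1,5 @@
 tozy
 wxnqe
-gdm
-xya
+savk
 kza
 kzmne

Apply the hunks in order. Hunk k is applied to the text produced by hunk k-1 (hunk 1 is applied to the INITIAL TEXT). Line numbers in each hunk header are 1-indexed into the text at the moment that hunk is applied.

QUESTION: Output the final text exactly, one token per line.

Hunk 1: at line 1 remove [cwxbh] add [wxnqe] -> 6 lines: tozy wxnqe wjba gdf yvfsd kzmne
Hunk 2: at line 2 remove [wjba,gdf,yvfsd] add [jhz,jxee,kza] -> 6 lines: tozy wxnqe jhz jxee kza kzmne
Hunk 3: at line 2 remove [jhz,jxee] add [gdm,xya] -> 6 lines: tozy wxnqe gdm xya kza kzmne
Hunk 4: at line 1 remove [gdm,xya] add [savk] -> 5 lines: tozy wxnqe savk kza kzmne

Answer: tozy
wxnqe
savk
kza
kzmne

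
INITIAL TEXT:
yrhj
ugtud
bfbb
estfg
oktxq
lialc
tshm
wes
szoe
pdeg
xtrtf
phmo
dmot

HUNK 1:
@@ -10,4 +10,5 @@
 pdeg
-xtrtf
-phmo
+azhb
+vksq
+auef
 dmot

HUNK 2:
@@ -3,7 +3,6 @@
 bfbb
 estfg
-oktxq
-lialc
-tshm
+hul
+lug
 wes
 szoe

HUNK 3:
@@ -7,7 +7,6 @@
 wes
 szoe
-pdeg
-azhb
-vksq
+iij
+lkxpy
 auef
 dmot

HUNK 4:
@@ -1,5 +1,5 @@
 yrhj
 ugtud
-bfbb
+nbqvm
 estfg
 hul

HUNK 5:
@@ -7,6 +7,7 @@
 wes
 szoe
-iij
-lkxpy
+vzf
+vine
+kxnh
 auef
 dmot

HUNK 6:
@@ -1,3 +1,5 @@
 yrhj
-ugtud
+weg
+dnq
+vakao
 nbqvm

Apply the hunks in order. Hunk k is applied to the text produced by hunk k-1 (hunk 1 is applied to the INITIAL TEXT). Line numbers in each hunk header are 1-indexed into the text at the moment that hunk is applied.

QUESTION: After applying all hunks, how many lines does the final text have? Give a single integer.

Answer: 15

Derivation:
Hunk 1: at line 10 remove [xtrtf,phmo] add [azhb,vksq,auef] -> 14 lines: yrhj ugtud bfbb estfg oktxq lialc tshm wes szoe pdeg azhb vksq auef dmot
Hunk 2: at line 3 remove [oktxq,lialc,tshm] add [hul,lug] -> 13 lines: yrhj ugtud bfbb estfg hul lug wes szoe pdeg azhb vksq auef dmot
Hunk 3: at line 7 remove [pdeg,azhb,vksq] add [iij,lkxpy] -> 12 lines: yrhj ugtud bfbb estfg hul lug wes szoe iij lkxpy auef dmot
Hunk 4: at line 1 remove [bfbb] add [nbqvm] -> 12 lines: yrhj ugtud nbqvm estfg hul lug wes szoe iij lkxpy auef dmot
Hunk 5: at line 7 remove [iij,lkxpy] add [vzf,vine,kxnh] -> 13 lines: yrhj ugtud nbqvm estfg hul lug wes szoe vzf vine kxnh auef dmot
Hunk 6: at line 1 remove [ugtud] add [weg,dnq,vakao] -> 15 lines: yrhj weg dnq vakao nbqvm estfg hul lug wes szoe vzf vine kxnh auef dmot
Final line count: 15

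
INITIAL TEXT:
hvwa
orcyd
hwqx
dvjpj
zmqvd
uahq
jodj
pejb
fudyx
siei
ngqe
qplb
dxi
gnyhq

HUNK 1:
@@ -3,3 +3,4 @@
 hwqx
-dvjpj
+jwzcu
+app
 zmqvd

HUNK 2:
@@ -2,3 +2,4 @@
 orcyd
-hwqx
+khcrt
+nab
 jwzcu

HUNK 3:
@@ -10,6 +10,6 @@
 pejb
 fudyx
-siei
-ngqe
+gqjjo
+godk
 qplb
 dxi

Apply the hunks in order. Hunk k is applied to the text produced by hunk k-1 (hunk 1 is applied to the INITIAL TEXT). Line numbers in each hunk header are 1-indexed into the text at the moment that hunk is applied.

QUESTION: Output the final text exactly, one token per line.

Answer: hvwa
orcyd
khcrt
nab
jwzcu
app
zmqvd
uahq
jodj
pejb
fudyx
gqjjo
godk
qplb
dxi
gnyhq

Derivation:
Hunk 1: at line 3 remove [dvjpj] add [jwzcu,app] -> 15 lines: hvwa orcyd hwqx jwzcu app zmqvd uahq jodj pejb fudyx siei ngqe qplb dxi gnyhq
Hunk 2: at line 2 remove [hwqx] add [khcrt,nab] -> 16 lines: hvwa orcyd khcrt nab jwzcu app zmqvd uahq jodj pejb fudyx siei ngqe qplb dxi gnyhq
Hunk 3: at line 10 remove [siei,ngqe] add [gqjjo,godk] -> 16 lines: hvwa orcyd khcrt nab jwzcu app zmqvd uahq jodj pejb fudyx gqjjo godk qplb dxi gnyhq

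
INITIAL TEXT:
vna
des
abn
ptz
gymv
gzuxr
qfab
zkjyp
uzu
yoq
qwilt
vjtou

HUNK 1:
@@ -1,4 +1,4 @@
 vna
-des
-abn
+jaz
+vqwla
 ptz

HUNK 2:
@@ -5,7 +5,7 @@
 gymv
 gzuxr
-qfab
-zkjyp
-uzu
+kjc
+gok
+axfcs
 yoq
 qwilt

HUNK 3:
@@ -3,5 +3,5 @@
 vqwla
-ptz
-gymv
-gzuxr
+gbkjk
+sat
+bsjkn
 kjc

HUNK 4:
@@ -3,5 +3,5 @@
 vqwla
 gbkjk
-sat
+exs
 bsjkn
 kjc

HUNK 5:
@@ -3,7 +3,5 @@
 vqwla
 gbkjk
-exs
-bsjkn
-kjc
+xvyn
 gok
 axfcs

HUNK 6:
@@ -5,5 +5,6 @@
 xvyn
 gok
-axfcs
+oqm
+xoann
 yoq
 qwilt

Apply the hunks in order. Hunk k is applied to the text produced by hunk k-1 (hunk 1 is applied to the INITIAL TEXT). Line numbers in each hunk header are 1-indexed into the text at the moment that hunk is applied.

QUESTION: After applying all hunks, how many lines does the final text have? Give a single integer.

Hunk 1: at line 1 remove [des,abn] add [jaz,vqwla] -> 12 lines: vna jaz vqwla ptz gymv gzuxr qfab zkjyp uzu yoq qwilt vjtou
Hunk 2: at line 5 remove [qfab,zkjyp,uzu] add [kjc,gok,axfcs] -> 12 lines: vna jaz vqwla ptz gymv gzuxr kjc gok axfcs yoq qwilt vjtou
Hunk 3: at line 3 remove [ptz,gymv,gzuxr] add [gbkjk,sat,bsjkn] -> 12 lines: vna jaz vqwla gbkjk sat bsjkn kjc gok axfcs yoq qwilt vjtou
Hunk 4: at line 3 remove [sat] add [exs] -> 12 lines: vna jaz vqwla gbkjk exs bsjkn kjc gok axfcs yoq qwilt vjtou
Hunk 5: at line 3 remove [exs,bsjkn,kjc] add [xvyn] -> 10 lines: vna jaz vqwla gbkjk xvyn gok axfcs yoq qwilt vjtou
Hunk 6: at line 5 remove [axfcs] add [oqm,xoann] -> 11 lines: vna jaz vqwla gbkjk xvyn gok oqm xoann yoq qwilt vjtou
Final line count: 11

Answer: 11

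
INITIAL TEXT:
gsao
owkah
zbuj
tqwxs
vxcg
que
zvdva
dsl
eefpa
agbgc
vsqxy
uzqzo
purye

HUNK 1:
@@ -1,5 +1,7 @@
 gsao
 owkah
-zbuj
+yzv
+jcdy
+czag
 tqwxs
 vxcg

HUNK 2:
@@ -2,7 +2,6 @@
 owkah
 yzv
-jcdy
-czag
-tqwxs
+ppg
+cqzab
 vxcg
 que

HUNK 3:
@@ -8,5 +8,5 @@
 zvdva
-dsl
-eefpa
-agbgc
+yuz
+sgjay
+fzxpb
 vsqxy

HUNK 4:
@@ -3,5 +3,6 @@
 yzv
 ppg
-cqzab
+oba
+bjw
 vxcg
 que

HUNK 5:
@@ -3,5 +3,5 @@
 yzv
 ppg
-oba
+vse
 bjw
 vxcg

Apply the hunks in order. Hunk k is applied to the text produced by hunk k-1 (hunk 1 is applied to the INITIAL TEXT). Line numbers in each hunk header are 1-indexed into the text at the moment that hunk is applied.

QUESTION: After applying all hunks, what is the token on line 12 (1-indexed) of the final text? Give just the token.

Hunk 1: at line 1 remove [zbuj] add [yzv,jcdy,czag] -> 15 lines: gsao owkah yzv jcdy czag tqwxs vxcg que zvdva dsl eefpa agbgc vsqxy uzqzo purye
Hunk 2: at line 2 remove [jcdy,czag,tqwxs] add [ppg,cqzab] -> 14 lines: gsao owkah yzv ppg cqzab vxcg que zvdva dsl eefpa agbgc vsqxy uzqzo purye
Hunk 3: at line 8 remove [dsl,eefpa,agbgc] add [yuz,sgjay,fzxpb] -> 14 lines: gsao owkah yzv ppg cqzab vxcg que zvdva yuz sgjay fzxpb vsqxy uzqzo purye
Hunk 4: at line 3 remove [cqzab] add [oba,bjw] -> 15 lines: gsao owkah yzv ppg oba bjw vxcg que zvdva yuz sgjay fzxpb vsqxy uzqzo purye
Hunk 5: at line 3 remove [oba] add [vse] -> 15 lines: gsao owkah yzv ppg vse bjw vxcg que zvdva yuz sgjay fzxpb vsqxy uzqzo purye
Final line 12: fzxpb

Answer: fzxpb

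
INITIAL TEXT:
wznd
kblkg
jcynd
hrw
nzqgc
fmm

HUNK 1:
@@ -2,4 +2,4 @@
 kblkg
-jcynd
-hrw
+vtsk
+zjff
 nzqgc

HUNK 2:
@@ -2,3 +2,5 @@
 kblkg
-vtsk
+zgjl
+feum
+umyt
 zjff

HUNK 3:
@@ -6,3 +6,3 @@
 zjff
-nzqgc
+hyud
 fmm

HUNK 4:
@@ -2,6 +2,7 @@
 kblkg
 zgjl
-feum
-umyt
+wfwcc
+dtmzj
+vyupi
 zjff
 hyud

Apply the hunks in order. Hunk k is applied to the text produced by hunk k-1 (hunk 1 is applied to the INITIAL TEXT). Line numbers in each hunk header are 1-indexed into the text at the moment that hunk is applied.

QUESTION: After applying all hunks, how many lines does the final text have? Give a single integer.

Hunk 1: at line 2 remove [jcynd,hrw] add [vtsk,zjff] -> 6 lines: wznd kblkg vtsk zjff nzqgc fmm
Hunk 2: at line 2 remove [vtsk] add [zgjl,feum,umyt] -> 8 lines: wznd kblkg zgjl feum umyt zjff nzqgc fmm
Hunk 3: at line 6 remove [nzqgc] add [hyud] -> 8 lines: wznd kblkg zgjl feum umyt zjff hyud fmm
Hunk 4: at line 2 remove [feum,umyt] add [wfwcc,dtmzj,vyupi] -> 9 lines: wznd kblkg zgjl wfwcc dtmzj vyupi zjff hyud fmm
Final line count: 9

Answer: 9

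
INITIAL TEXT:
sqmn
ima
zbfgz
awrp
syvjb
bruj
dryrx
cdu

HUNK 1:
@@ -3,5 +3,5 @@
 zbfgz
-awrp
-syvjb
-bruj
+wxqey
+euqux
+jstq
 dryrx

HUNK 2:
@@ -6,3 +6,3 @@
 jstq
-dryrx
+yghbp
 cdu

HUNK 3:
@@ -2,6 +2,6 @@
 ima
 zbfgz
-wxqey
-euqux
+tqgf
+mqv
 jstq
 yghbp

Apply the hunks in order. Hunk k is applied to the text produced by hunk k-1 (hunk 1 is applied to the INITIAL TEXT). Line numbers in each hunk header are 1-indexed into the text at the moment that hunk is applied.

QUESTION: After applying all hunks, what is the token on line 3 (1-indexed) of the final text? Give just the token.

Hunk 1: at line 3 remove [awrp,syvjb,bruj] add [wxqey,euqux,jstq] -> 8 lines: sqmn ima zbfgz wxqey euqux jstq dryrx cdu
Hunk 2: at line 6 remove [dryrx] add [yghbp] -> 8 lines: sqmn ima zbfgz wxqey euqux jstq yghbp cdu
Hunk 3: at line 2 remove [wxqey,euqux] add [tqgf,mqv] -> 8 lines: sqmn ima zbfgz tqgf mqv jstq yghbp cdu
Final line 3: zbfgz

Answer: zbfgz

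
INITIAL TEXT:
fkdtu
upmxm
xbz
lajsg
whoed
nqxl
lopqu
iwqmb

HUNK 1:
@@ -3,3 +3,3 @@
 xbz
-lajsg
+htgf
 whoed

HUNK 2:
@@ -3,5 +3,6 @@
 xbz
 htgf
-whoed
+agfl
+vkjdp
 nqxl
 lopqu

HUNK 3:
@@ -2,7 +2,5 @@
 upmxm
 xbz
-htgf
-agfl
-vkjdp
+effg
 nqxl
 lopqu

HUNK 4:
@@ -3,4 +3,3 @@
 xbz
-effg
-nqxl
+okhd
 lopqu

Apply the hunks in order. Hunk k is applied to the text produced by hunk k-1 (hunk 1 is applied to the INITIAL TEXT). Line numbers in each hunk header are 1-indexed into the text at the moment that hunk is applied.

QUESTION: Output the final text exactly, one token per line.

Answer: fkdtu
upmxm
xbz
okhd
lopqu
iwqmb

Derivation:
Hunk 1: at line 3 remove [lajsg] add [htgf] -> 8 lines: fkdtu upmxm xbz htgf whoed nqxl lopqu iwqmb
Hunk 2: at line 3 remove [whoed] add [agfl,vkjdp] -> 9 lines: fkdtu upmxm xbz htgf agfl vkjdp nqxl lopqu iwqmb
Hunk 3: at line 2 remove [htgf,agfl,vkjdp] add [effg] -> 7 lines: fkdtu upmxm xbz effg nqxl lopqu iwqmb
Hunk 4: at line 3 remove [effg,nqxl] add [okhd] -> 6 lines: fkdtu upmxm xbz okhd lopqu iwqmb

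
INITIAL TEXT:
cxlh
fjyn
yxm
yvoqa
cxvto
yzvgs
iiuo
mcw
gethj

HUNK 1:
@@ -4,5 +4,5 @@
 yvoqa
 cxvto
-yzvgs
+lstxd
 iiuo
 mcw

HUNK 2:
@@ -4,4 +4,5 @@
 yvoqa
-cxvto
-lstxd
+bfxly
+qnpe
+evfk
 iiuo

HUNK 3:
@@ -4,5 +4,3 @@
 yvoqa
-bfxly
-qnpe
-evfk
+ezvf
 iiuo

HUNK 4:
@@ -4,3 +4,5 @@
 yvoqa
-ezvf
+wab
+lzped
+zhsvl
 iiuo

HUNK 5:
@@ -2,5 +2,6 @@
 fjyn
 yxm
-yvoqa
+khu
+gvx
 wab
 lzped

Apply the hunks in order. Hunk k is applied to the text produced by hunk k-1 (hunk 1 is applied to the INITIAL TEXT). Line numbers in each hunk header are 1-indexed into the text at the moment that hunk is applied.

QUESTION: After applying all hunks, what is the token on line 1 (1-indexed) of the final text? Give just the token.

Hunk 1: at line 4 remove [yzvgs] add [lstxd] -> 9 lines: cxlh fjyn yxm yvoqa cxvto lstxd iiuo mcw gethj
Hunk 2: at line 4 remove [cxvto,lstxd] add [bfxly,qnpe,evfk] -> 10 lines: cxlh fjyn yxm yvoqa bfxly qnpe evfk iiuo mcw gethj
Hunk 3: at line 4 remove [bfxly,qnpe,evfk] add [ezvf] -> 8 lines: cxlh fjyn yxm yvoqa ezvf iiuo mcw gethj
Hunk 4: at line 4 remove [ezvf] add [wab,lzped,zhsvl] -> 10 lines: cxlh fjyn yxm yvoqa wab lzped zhsvl iiuo mcw gethj
Hunk 5: at line 2 remove [yvoqa] add [khu,gvx] -> 11 lines: cxlh fjyn yxm khu gvx wab lzped zhsvl iiuo mcw gethj
Final line 1: cxlh

Answer: cxlh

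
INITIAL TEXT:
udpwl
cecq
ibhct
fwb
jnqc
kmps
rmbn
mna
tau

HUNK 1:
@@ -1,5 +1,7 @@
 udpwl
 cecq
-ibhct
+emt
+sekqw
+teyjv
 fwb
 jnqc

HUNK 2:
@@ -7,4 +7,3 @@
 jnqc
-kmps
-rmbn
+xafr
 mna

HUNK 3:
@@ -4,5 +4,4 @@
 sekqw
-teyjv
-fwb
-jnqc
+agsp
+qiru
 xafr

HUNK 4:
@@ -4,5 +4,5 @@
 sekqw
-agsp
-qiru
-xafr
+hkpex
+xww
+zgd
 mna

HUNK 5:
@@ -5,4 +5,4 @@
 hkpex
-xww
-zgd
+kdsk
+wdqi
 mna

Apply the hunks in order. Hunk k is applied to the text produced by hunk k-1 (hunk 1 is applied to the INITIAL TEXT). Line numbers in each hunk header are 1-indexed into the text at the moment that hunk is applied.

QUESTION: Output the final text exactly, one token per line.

Answer: udpwl
cecq
emt
sekqw
hkpex
kdsk
wdqi
mna
tau

Derivation:
Hunk 1: at line 1 remove [ibhct] add [emt,sekqw,teyjv] -> 11 lines: udpwl cecq emt sekqw teyjv fwb jnqc kmps rmbn mna tau
Hunk 2: at line 7 remove [kmps,rmbn] add [xafr] -> 10 lines: udpwl cecq emt sekqw teyjv fwb jnqc xafr mna tau
Hunk 3: at line 4 remove [teyjv,fwb,jnqc] add [agsp,qiru] -> 9 lines: udpwl cecq emt sekqw agsp qiru xafr mna tau
Hunk 4: at line 4 remove [agsp,qiru,xafr] add [hkpex,xww,zgd] -> 9 lines: udpwl cecq emt sekqw hkpex xww zgd mna tau
Hunk 5: at line 5 remove [xww,zgd] add [kdsk,wdqi] -> 9 lines: udpwl cecq emt sekqw hkpex kdsk wdqi mna tau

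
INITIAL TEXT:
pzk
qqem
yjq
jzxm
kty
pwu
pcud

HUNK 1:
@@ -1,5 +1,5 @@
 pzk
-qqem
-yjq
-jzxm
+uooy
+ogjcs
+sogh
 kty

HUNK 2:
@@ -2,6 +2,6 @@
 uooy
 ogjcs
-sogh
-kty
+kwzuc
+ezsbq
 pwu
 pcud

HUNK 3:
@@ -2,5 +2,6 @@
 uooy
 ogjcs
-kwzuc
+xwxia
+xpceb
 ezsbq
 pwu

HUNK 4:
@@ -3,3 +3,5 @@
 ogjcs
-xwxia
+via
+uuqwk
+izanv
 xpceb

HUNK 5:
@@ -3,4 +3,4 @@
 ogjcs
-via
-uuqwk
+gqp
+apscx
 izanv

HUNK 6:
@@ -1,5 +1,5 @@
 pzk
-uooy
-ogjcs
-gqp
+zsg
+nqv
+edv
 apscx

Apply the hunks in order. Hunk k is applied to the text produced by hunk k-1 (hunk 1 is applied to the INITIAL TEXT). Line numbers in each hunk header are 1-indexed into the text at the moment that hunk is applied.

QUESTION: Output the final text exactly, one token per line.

Answer: pzk
zsg
nqv
edv
apscx
izanv
xpceb
ezsbq
pwu
pcud

Derivation:
Hunk 1: at line 1 remove [qqem,yjq,jzxm] add [uooy,ogjcs,sogh] -> 7 lines: pzk uooy ogjcs sogh kty pwu pcud
Hunk 2: at line 2 remove [sogh,kty] add [kwzuc,ezsbq] -> 7 lines: pzk uooy ogjcs kwzuc ezsbq pwu pcud
Hunk 3: at line 2 remove [kwzuc] add [xwxia,xpceb] -> 8 lines: pzk uooy ogjcs xwxia xpceb ezsbq pwu pcud
Hunk 4: at line 3 remove [xwxia] add [via,uuqwk,izanv] -> 10 lines: pzk uooy ogjcs via uuqwk izanv xpceb ezsbq pwu pcud
Hunk 5: at line 3 remove [via,uuqwk] add [gqp,apscx] -> 10 lines: pzk uooy ogjcs gqp apscx izanv xpceb ezsbq pwu pcud
Hunk 6: at line 1 remove [uooy,ogjcs,gqp] add [zsg,nqv,edv] -> 10 lines: pzk zsg nqv edv apscx izanv xpceb ezsbq pwu pcud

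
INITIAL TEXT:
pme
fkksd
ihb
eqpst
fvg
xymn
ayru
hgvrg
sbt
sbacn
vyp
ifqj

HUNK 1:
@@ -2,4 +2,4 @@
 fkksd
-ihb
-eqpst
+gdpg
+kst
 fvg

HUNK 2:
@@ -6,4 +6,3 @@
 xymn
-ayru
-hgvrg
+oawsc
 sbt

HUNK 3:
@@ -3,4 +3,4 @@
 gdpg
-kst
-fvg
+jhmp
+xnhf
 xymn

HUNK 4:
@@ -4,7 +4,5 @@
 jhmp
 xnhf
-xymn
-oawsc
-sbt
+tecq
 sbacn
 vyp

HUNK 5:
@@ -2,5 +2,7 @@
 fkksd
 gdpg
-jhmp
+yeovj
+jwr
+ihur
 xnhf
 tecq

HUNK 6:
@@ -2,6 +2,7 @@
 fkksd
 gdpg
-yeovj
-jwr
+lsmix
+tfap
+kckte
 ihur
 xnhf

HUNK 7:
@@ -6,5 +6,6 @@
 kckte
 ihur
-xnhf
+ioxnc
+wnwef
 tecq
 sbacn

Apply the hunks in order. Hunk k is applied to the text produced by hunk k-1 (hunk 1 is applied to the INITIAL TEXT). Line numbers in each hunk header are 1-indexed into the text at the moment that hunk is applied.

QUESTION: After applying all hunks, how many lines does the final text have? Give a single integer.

Answer: 13

Derivation:
Hunk 1: at line 2 remove [ihb,eqpst] add [gdpg,kst] -> 12 lines: pme fkksd gdpg kst fvg xymn ayru hgvrg sbt sbacn vyp ifqj
Hunk 2: at line 6 remove [ayru,hgvrg] add [oawsc] -> 11 lines: pme fkksd gdpg kst fvg xymn oawsc sbt sbacn vyp ifqj
Hunk 3: at line 3 remove [kst,fvg] add [jhmp,xnhf] -> 11 lines: pme fkksd gdpg jhmp xnhf xymn oawsc sbt sbacn vyp ifqj
Hunk 4: at line 4 remove [xymn,oawsc,sbt] add [tecq] -> 9 lines: pme fkksd gdpg jhmp xnhf tecq sbacn vyp ifqj
Hunk 5: at line 2 remove [jhmp] add [yeovj,jwr,ihur] -> 11 lines: pme fkksd gdpg yeovj jwr ihur xnhf tecq sbacn vyp ifqj
Hunk 6: at line 2 remove [yeovj,jwr] add [lsmix,tfap,kckte] -> 12 lines: pme fkksd gdpg lsmix tfap kckte ihur xnhf tecq sbacn vyp ifqj
Hunk 7: at line 6 remove [xnhf] add [ioxnc,wnwef] -> 13 lines: pme fkksd gdpg lsmix tfap kckte ihur ioxnc wnwef tecq sbacn vyp ifqj
Final line count: 13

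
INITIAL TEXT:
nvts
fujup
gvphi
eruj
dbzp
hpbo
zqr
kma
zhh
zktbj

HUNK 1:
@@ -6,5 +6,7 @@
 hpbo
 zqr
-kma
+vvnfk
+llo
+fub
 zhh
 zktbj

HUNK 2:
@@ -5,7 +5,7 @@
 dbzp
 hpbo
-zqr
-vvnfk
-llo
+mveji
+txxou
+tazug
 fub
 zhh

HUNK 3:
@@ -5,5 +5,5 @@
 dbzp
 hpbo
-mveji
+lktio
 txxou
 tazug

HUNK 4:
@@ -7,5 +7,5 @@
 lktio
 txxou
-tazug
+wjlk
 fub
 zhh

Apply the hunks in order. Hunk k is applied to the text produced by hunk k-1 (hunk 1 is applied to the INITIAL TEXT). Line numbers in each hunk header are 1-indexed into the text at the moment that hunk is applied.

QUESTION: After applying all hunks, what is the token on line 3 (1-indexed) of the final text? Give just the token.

Answer: gvphi

Derivation:
Hunk 1: at line 6 remove [kma] add [vvnfk,llo,fub] -> 12 lines: nvts fujup gvphi eruj dbzp hpbo zqr vvnfk llo fub zhh zktbj
Hunk 2: at line 5 remove [zqr,vvnfk,llo] add [mveji,txxou,tazug] -> 12 lines: nvts fujup gvphi eruj dbzp hpbo mveji txxou tazug fub zhh zktbj
Hunk 3: at line 5 remove [mveji] add [lktio] -> 12 lines: nvts fujup gvphi eruj dbzp hpbo lktio txxou tazug fub zhh zktbj
Hunk 4: at line 7 remove [tazug] add [wjlk] -> 12 lines: nvts fujup gvphi eruj dbzp hpbo lktio txxou wjlk fub zhh zktbj
Final line 3: gvphi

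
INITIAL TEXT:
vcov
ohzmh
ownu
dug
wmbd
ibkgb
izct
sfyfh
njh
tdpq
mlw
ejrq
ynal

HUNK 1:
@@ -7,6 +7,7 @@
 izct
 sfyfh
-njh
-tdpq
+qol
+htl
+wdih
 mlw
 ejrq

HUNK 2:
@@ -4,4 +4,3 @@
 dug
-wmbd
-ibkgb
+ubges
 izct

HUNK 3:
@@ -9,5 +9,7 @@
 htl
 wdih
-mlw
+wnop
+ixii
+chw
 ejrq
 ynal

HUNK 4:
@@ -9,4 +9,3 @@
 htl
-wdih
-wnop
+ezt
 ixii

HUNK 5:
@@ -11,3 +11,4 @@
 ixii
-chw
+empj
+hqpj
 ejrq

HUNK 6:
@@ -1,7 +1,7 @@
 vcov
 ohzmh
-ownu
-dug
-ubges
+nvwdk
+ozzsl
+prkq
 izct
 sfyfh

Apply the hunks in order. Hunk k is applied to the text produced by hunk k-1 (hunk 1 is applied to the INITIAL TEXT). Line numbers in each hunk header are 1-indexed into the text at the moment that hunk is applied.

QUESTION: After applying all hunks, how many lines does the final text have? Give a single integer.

Hunk 1: at line 7 remove [njh,tdpq] add [qol,htl,wdih] -> 14 lines: vcov ohzmh ownu dug wmbd ibkgb izct sfyfh qol htl wdih mlw ejrq ynal
Hunk 2: at line 4 remove [wmbd,ibkgb] add [ubges] -> 13 lines: vcov ohzmh ownu dug ubges izct sfyfh qol htl wdih mlw ejrq ynal
Hunk 3: at line 9 remove [mlw] add [wnop,ixii,chw] -> 15 lines: vcov ohzmh ownu dug ubges izct sfyfh qol htl wdih wnop ixii chw ejrq ynal
Hunk 4: at line 9 remove [wdih,wnop] add [ezt] -> 14 lines: vcov ohzmh ownu dug ubges izct sfyfh qol htl ezt ixii chw ejrq ynal
Hunk 5: at line 11 remove [chw] add [empj,hqpj] -> 15 lines: vcov ohzmh ownu dug ubges izct sfyfh qol htl ezt ixii empj hqpj ejrq ynal
Hunk 6: at line 1 remove [ownu,dug,ubges] add [nvwdk,ozzsl,prkq] -> 15 lines: vcov ohzmh nvwdk ozzsl prkq izct sfyfh qol htl ezt ixii empj hqpj ejrq ynal
Final line count: 15

Answer: 15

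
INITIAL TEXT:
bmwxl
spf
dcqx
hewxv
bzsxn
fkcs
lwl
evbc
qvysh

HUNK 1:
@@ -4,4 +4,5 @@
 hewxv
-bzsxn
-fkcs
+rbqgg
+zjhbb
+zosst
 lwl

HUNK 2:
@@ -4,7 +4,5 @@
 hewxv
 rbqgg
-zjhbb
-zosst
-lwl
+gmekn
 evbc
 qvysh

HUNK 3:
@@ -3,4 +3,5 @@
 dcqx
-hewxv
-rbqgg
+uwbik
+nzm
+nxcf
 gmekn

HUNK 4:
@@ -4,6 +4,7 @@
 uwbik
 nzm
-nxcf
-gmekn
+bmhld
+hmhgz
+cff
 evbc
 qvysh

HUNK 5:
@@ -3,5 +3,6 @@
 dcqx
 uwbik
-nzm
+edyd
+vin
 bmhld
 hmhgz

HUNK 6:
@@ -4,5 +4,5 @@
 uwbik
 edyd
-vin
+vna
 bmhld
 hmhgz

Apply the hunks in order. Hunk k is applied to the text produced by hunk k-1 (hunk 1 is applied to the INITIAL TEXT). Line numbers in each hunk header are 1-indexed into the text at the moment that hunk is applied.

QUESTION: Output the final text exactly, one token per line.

Hunk 1: at line 4 remove [bzsxn,fkcs] add [rbqgg,zjhbb,zosst] -> 10 lines: bmwxl spf dcqx hewxv rbqgg zjhbb zosst lwl evbc qvysh
Hunk 2: at line 4 remove [zjhbb,zosst,lwl] add [gmekn] -> 8 lines: bmwxl spf dcqx hewxv rbqgg gmekn evbc qvysh
Hunk 3: at line 3 remove [hewxv,rbqgg] add [uwbik,nzm,nxcf] -> 9 lines: bmwxl spf dcqx uwbik nzm nxcf gmekn evbc qvysh
Hunk 4: at line 4 remove [nxcf,gmekn] add [bmhld,hmhgz,cff] -> 10 lines: bmwxl spf dcqx uwbik nzm bmhld hmhgz cff evbc qvysh
Hunk 5: at line 3 remove [nzm] add [edyd,vin] -> 11 lines: bmwxl spf dcqx uwbik edyd vin bmhld hmhgz cff evbc qvysh
Hunk 6: at line 4 remove [vin] add [vna] -> 11 lines: bmwxl spf dcqx uwbik edyd vna bmhld hmhgz cff evbc qvysh

Answer: bmwxl
spf
dcqx
uwbik
edyd
vna
bmhld
hmhgz
cff
evbc
qvysh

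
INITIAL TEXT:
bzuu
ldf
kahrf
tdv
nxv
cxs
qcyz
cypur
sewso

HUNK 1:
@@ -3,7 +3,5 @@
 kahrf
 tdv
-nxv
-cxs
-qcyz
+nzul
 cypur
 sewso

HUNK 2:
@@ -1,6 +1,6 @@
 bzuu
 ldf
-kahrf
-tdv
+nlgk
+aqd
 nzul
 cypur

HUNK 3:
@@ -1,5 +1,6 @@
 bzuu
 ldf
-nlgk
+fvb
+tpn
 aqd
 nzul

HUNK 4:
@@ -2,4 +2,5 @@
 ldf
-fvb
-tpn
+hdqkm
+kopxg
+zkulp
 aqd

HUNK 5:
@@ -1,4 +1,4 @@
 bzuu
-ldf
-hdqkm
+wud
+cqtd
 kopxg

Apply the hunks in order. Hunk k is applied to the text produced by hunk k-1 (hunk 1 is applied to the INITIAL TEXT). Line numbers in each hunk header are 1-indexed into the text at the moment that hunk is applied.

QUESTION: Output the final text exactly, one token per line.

Hunk 1: at line 3 remove [nxv,cxs,qcyz] add [nzul] -> 7 lines: bzuu ldf kahrf tdv nzul cypur sewso
Hunk 2: at line 1 remove [kahrf,tdv] add [nlgk,aqd] -> 7 lines: bzuu ldf nlgk aqd nzul cypur sewso
Hunk 3: at line 1 remove [nlgk] add [fvb,tpn] -> 8 lines: bzuu ldf fvb tpn aqd nzul cypur sewso
Hunk 4: at line 2 remove [fvb,tpn] add [hdqkm,kopxg,zkulp] -> 9 lines: bzuu ldf hdqkm kopxg zkulp aqd nzul cypur sewso
Hunk 5: at line 1 remove [ldf,hdqkm] add [wud,cqtd] -> 9 lines: bzuu wud cqtd kopxg zkulp aqd nzul cypur sewso

Answer: bzuu
wud
cqtd
kopxg
zkulp
aqd
nzul
cypur
sewso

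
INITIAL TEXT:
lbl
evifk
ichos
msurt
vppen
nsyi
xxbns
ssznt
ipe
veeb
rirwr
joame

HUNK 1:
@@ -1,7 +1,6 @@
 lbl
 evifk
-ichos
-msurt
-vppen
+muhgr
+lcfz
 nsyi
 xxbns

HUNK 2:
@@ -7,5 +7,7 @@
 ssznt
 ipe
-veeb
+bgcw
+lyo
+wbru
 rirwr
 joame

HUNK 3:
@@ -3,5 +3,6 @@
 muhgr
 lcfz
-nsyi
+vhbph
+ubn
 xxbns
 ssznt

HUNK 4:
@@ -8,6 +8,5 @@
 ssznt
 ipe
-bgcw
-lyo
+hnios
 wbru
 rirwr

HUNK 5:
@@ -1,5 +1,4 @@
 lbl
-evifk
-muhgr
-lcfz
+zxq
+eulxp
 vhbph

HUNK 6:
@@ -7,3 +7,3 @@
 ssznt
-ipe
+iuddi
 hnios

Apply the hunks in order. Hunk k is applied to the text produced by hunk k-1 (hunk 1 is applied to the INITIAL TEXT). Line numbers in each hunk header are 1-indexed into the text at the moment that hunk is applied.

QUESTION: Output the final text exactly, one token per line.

Answer: lbl
zxq
eulxp
vhbph
ubn
xxbns
ssznt
iuddi
hnios
wbru
rirwr
joame

Derivation:
Hunk 1: at line 1 remove [ichos,msurt,vppen] add [muhgr,lcfz] -> 11 lines: lbl evifk muhgr lcfz nsyi xxbns ssznt ipe veeb rirwr joame
Hunk 2: at line 7 remove [veeb] add [bgcw,lyo,wbru] -> 13 lines: lbl evifk muhgr lcfz nsyi xxbns ssznt ipe bgcw lyo wbru rirwr joame
Hunk 3: at line 3 remove [nsyi] add [vhbph,ubn] -> 14 lines: lbl evifk muhgr lcfz vhbph ubn xxbns ssznt ipe bgcw lyo wbru rirwr joame
Hunk 4: at line 8 remove [bgcw,lyo] add [hnios] -> 13 lines: lbl evifk muhgr lcfz vhbph ubn xxbns ssznt ipe hnios wbru rirwr joame
Hunk 5: at line 1 remove [evifk,muhgr,lcfz] add [zxq,eulxp] -> 12 lines: lbl zxq eulxp vhbph ubn xxbns ssznt ipe hnios wbru rirwr joame
Hunk 6: at line 7 remove [ipe] add [iuddi] -> 12 lines: lbl zxq eulxp vhbph ubn xxbns ssznt iuddi hnios wbru rirwr joame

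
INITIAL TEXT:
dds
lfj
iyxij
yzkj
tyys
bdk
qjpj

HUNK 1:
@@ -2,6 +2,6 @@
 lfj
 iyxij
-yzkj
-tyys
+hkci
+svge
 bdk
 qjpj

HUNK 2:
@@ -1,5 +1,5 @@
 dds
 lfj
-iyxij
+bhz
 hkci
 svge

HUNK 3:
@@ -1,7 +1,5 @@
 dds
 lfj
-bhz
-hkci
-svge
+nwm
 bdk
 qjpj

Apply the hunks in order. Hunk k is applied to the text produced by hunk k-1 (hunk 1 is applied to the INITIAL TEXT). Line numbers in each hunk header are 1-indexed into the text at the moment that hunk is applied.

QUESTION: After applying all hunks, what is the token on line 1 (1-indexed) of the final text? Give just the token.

Answer: dds

Derivation:
Hunk 1: at line 2 remove [yzkj,tyys] add [hkci,svge] -> 7 lines: dds lfj iyxij hkci svge bdk qjpj
Hunk 2: at line 1 remove [iyxij] add [bhz] -> 7 lines: dds lfj bhz hkci svge bdk qjpj
Hunk 3: at line 1 remove [bhz,hkci,svge] add [nwm] -> 5 lines: dds lfj nwm bdk qjpj
Final line 1: dds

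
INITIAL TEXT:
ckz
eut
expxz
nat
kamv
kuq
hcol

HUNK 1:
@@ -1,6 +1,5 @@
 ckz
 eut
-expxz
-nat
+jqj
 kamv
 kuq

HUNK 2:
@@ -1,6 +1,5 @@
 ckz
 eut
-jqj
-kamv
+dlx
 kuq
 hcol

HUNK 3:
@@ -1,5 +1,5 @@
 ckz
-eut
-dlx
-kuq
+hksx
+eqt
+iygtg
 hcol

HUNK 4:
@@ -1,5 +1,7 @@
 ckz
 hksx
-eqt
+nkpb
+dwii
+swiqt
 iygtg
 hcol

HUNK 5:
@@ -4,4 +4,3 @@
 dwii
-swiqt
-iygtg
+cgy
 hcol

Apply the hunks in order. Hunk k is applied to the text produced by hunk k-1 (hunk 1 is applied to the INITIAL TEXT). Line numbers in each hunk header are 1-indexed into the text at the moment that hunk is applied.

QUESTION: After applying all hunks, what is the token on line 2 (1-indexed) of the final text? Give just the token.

Hunk 1: at line 1 remove [expxz,nat] add [jqj] -> 6 lines: ckz eut jqj kamv kuq hcol
Hunk 2: at line 1 remove [jqj,kamv] add [dlx] -> 5 lines: ckz eut dlx kuq hcol
Hunk 3: at line 1 remove [eut,dlx,kuq] add [hksx,eqt,iygtg] -> 5 lines: ckz hksx eqt iygtg hcol
Hunk 4: at line 1 remove [eqt] add [nkpb,dwii,swiqt] -> 7 lines: ckz hksx nkpb dwii swiqt iygtg hcol
Hunk 5: at line 4 remove [swiqt,iygtg] add [cgy] -> 6 lines: ckz hksx nkpb dwii cgy hcol
Final line 2: hksx

Answer: hksx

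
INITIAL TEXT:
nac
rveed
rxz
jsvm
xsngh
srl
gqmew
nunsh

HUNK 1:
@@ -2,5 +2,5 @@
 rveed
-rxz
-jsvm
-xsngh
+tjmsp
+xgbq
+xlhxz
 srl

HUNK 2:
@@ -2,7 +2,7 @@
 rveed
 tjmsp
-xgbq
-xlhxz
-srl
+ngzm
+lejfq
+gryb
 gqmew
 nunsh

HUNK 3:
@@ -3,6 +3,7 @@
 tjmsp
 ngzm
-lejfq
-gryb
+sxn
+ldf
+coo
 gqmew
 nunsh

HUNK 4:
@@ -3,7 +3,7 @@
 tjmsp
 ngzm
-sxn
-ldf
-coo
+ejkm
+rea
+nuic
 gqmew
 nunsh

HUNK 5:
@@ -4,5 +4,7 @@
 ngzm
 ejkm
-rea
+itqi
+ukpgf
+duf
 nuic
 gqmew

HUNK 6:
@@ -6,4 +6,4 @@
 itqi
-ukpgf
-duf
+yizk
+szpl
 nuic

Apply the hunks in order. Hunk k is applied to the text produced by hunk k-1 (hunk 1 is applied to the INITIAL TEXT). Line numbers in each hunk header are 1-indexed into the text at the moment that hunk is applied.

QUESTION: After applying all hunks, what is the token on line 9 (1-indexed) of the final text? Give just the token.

Hunk 1: at line 2 remove [rxz,jsvm,xsngh] add [tjmsp,xgbq,xlhxz] -> 8 lines: nac rveed tjmsp xgbq xlhxz srl gqmew nunsh
Hunk 2: at line 2 remove [xgbq,xlhxz,srl] add [ngzm,lejfq,gryb] -> 8 lines: nac rveed tjmsp ngzm lejfq gryb gqmew nunsh
Hunk 3: at line 3 remove [lejfq,gryb] add [sxn,ldf,coo] -> 9 lines: nac rveed tjmsp ngzm sxn ldf coo gqmew nunsh
Hunk 4: at line 3 remove [sxn,ldf,coo] add [ejkm,rea,nuic] -> 9 lines: nac rveed tjmsp ngzm ejkm rea nuic gqmew nunsh
Hunk 5: at line 4 remove [rea] add [itqi,ukpgf,duf] -> 11 lines: nac rveed tjmsp ngzm ejkm itqi ukpgf duf nuic gqmew nunsh
Hunk 6: at line 6 remove [ukpgf,duf] add [yizk,szpl] -> 11 lines: nac rveed tjmsp ngzm ejkm itqi yizk szpl nuic gqmew nunsh
Final line 9: nuic

Answer: nuic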